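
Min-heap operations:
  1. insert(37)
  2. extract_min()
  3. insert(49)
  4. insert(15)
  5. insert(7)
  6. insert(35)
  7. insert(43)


insert(37) -> [37]
extract_min()->37, []
insert(49) -> [49]
insert(15) -> [15, 49]
insert(7) -> [7, 49, 15]
insert(35) -> [7, 35, 15, 49]
insert(43) -> [7, 35, 15, 49, 43]

Final heap: [7, 35, 15, 49, 43]


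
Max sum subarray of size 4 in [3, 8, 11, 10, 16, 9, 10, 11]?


[0:4]: 32
[1:5]: 45
[2:6]: 46
[3:7]: 45
[4:8]: 46

Max: 46 at [2:6]


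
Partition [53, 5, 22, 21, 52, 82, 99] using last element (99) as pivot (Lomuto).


Pivot: 99
  53 <= 99: advance i (no swap)
  5 <= 99: advance i (no swap)
  22 <= 99: advance i (no swap)
  21 <= 99: advance i (no swap)
  52 <= 99: advance i (no swap)
  82 <= 99: advance i (no swap)
Place pivot at 6: [53, 5, 22, 21, 52, 82, 99]

Partitioned: [53, 5, 22, 21, 52, 82, 99]


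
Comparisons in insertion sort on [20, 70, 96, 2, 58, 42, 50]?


Algorithm: insertion sort
Input: [20, 70, 96, 2, 58, 42, 50]
Sorted: [2, 20, 42, 50, 58, 70, 96]

16


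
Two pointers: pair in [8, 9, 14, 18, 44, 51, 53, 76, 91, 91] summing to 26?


lo=0(8)+hi=9(91)=99
lo=0(8)+hi=8(91)=99
lo=0(8)+hi=7(76)=84
lo=0(8)+hi=6(53)=61
lo=0(8)+hi=5(51)=59
lo=0(8)+hi=4(44)=52
lo=0(8)+hi=3(18)=26

Yes: 8+18=26


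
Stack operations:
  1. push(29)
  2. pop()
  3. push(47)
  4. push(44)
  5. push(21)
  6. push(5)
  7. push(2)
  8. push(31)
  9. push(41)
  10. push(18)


push(29) -> [29]
pop()->29, []
push(47) -> [47]
push(44) -> [47, 44]
push(21) -> [47, 44, 21]
push(5) -> [47, 44, 21, 5]
push(2) -> [47, 44, 21, 5, 2]
push(31) -> [47, 44, 21, 5, 2, 31]
push(41) -> [47, 44, 21, 5, 2, 31, 41]
push(18) -> [47, 44, 21, 5, 2, 31, 41, 18]

Final stack: [47, 44, 21, 5, 2, 31, 41, 18]


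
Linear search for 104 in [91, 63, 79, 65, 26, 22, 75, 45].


i=0: 91!=104
i=1: 63!=104
i=2: 79!=104
i=3: 65!=104
i=4: 26!=104
i=5: 22!=104
i=6: 75!=104
i=7: 45!=104

Not found, 8 comps


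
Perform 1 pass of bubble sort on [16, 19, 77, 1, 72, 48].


Initial: [16, 19, 77, 1, 72, 48]
Pass 1: [16, 19, 1, 72, 48, 77] (3 swaps)

After 1 pass: [16, 19, 1, 72, 48, 77]


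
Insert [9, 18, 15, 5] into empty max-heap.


Insert 9: [9]
Insert 18: [18, 9]
Insert 15: [18, 9, 15]
Insert 5: [18, 9, 15, 5]

Final heap: [18, 9, 15, 5]


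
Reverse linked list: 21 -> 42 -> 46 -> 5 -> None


Step 1: curr=21, set curr.next=prev(None) | reversed so far: 21
Step 2: curr=42, set curr.next=prev(21) | reversed so far: 42 -> 21
Step 3: curr=46, set curr.next=prev(42) | reversed so far: 46 -> 42 -> 21
Step 4: curr=5, set curr.next=prev(46) | reversed so far: 5 -> 46 -> 42 -> 21

5 -> 46 -> 42 -> 21 -> None


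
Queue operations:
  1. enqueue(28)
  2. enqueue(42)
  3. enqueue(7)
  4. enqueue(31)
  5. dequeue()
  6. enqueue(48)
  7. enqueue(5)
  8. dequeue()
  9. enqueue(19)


enqueue(28) -> [28]
enqueue(42) -> [28, 42]
enqueue(7) -> [28, 42, 7]
enqueue(31) -> [28, 42, 7, 31]
dequeue()->28, [42, 7, 31]
enqueue(48) -> [42, 7, 31, 48]
enqueue(5) -> [42, 7, 31, 48, 5]
dequeue()->42, [7, 31, 48, 5]
enqueue(19) -> [7, 31, 48, 5, 19]

Final queue: [7, 31, 48, 5, 19]


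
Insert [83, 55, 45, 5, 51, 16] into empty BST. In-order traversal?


Insert 83: root
Insert 55: L from 83
Insert 45: L from 83 -> L from 55
Insert 5: L from 83 -> L from 55 -> L from 45
Insert 51: L from 83 -> L from 55 -> R from 45
Insert 16: L from 83 -> L from 55 -> L from 45 -> R from 5

In-order: [5, 16, 45, 51, 55, 83]


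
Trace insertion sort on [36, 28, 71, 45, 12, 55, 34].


Initial: [36, 28, 71, 45, 12, 55, 34]
Insert 28: [28, 36, 71, 45, 12, 55, 34]
Insert 71: [28, 36, 71, 45, 12, 55, 34]
Insert 45: [28, 36, 45, 71, 12, 55, 34]
Insert 12: [12, 28, 36, 45, 71, 55, 34]
Insert 55: [12, 28, 36, 45, 55, 71, 34]
Insert 34: [12, 28, 34, 36, 45, 55, 71]

Sorted: [12, 28, 34, 36, 45, 55, 71]


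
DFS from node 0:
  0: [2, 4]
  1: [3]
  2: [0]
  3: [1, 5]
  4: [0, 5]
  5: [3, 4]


Visit 0, push [4, 2]
Visit 2, push []
Visit 4, push [5]
Visit 5, push [3]
Visit 3, push [1]
Visit 1, push []

DFS order: [0, 2, 4, 5, 3, 1]


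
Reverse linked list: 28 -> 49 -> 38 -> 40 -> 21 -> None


Step 1: curr=28, set curr.next=prev(None) | reversed so far: 28
Step 2: curr=49, set curr.next=prev(28) | reversed so far: 49 -> 28
Step 3: curr=38, set curr.next=prev(49) | reversed so far: 38 -> 49 -> 28
Step 4: curr=40, set curr.next=prev(38) | reversed so far: 40 -> 38 -> 49 -> 28
Step 5: curr=21, set curr.next=prev(40) | reversed so far: 21 -> 40 -> 38 -> 49 -> 28

21 -> 40 -> 38 -> 49 -> 28 -> None


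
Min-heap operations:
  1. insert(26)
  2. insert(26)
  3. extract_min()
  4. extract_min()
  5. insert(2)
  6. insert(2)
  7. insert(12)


insert(26) -> [26]
insert(26) -> [26, 26]
extract_min()->26, [26]
extract_min()->26, []
insert(2) -> [2]
insert(2) -> [2, 2]
insert(12) -> [2, 2, 12]

Final heap: [2, 2, 12]


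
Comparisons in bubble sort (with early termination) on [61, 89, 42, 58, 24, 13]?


Algorithm: bubble sort (with early termination)
Input: [61, 89, 42, 58, 24, 13]
Sorted: [13, 24, 42, 58, 61, 89]

15


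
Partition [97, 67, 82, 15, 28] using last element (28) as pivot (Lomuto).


Pivot: 28
  15 <= 28: swap -> [15, 67, 82, 97, 28]
Place pivot at 1: [15, 28, 82, 97, 67]

Partitioned: [15, 28, 82, 97, 67]


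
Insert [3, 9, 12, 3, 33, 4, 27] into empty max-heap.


Insert 3: [3]
Insert 9: [9, 3]
Insert 12: [12, 3, 9]
Insert 3: [12, 3, 9, 3]
Insert 33: [33, 12, 9, 3, 3]
Insert 4: [33, 12, 9, 3, 3, 4]
Insert 27: [33, 12, 27, 3, 3, 4, 9]

Final heap: [33, 12, 27, 3, 3, 4, 9]


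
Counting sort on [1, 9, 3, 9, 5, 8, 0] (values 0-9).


Input: [1, 9, 3, 9, 5, 8, 0]
Counts: [1, 1, 0, 1, 0, 1, 0, 0, 1, 2]

Sorted: [0, 1, 3, 5, 8, 9, 9]


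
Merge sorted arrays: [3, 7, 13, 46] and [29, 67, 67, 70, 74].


Take 3 from A
Take 7 from A
Take 13 from A
Take 29 from B
Take 46 from A

Merged: [3, 7, 13, 29, 46, 67, 67, 70, 74]


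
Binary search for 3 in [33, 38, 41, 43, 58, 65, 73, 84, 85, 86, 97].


Step 1: lo=0, hi=10, mid=5, val=65
Step 2: lo=0, hi=4, mid=2, val=41
Step 3: lo=0, hi=1, mid=0, val=33

Not found


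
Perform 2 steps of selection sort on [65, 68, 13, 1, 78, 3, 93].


Initial: [65, 68, 13, 1, 78, 3, 93]
Step 1: min=1 at 3
  Swap: [1, 68, 13, 65, 78, 3, 93]
Step 2: min=3 at 5
  Swap: [1, 3, 13, 65, 78, 68, 93]

After 2 steps: [1, 3, 13, 65, 78, 68, 93]


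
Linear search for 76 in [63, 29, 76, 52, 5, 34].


i=0: 63!=76
i=1: 29!=76
i=2: 76==76 found!

Found at 2, 3 comps


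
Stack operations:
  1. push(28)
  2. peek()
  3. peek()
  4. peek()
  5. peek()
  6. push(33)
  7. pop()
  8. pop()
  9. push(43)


push(28) -> [28]
peek()->28
peek()->28
peek()->28
peek()->28
push(33) -> [28, 33]
pop()->33, [28]
pop()->28, []
push(43) -> [43]

Final stack: [43]


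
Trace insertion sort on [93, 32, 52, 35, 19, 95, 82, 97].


Initial: [93, 32, 52, 35, 19, 95, 82, 97]
Insert 32: [32, 93, 52, 35, 19, 95, 82, 97]
Insert 52: [32, 52, 93, 35, 19, 95, 82, 97]
Insert 35: [32, 35, 52, 93, 19, 95, 82, 97]
Insert 19: [19, 32, 35, 52, 93, 95, 82, 97]
Insert 95: [19, 32, 35, 52, 93, 95, 82, 97]
Insert 82: [19, 32, 35, 52, 82, 93, 95, 97]
Insert 97: [19, 32, 35, 52, 82, 93, 95, 97]

Sorted: [19, 32, 35, 52, 82, 93, 95, 97]


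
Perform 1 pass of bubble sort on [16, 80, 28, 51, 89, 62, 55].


Initial: [16, 80, 28, 51, 89, 62, 55]
Pass 1: [16, 28, 51, 80, 62, 55, 89] (4 swaps)

After 1 pass: [16, 28, 51, 80, 62, 55, 89]


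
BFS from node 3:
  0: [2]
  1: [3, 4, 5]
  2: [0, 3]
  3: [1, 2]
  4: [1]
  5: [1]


Visit 3, enqueue [1, 2]
Visit 1, enqueue [4, 5]
Visit 2, enqueue [0]
Visit 4, enqueue []
Visit 5, enqueue []
Visit 0, enqueue []

BFS order: [3, 1, 2, 4, 5, 0]


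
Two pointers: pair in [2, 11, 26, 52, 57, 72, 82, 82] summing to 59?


lo=0(2)+hi=7(82)=84
lo=0(2)+hi=6(82)=84
lo=0(2)+hi=5(72)=74
lo=0(2)+hi=4(57)=59

Yes: 2+57=59


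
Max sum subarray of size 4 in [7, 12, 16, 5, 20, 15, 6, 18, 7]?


[0:4]: 40
[1:5]: 53
[2:6]: 56
[3:7]: 46
[4:8]: 59
[5:9]: 46

Max: 59 at [4:8]


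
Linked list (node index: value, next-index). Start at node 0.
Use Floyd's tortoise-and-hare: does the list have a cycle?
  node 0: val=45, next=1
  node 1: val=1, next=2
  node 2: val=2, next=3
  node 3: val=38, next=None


Floyd's tortoise (slow, +1) and hare (fast, +2):
  init: slow=0, fast=0
  step 1: slow=1, fast=2
  step 2: fast 2->3->None, no cycle

Cycle: no


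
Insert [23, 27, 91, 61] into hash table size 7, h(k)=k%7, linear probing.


Insert 23: h=2 -> slot 2
Insert 27: h=6 -> slot 6
Insert 91: h=0 -> slot 0
Insert 61: h=5 -> slot 5

Table: [91, None, 23, None, None, 61, 27]


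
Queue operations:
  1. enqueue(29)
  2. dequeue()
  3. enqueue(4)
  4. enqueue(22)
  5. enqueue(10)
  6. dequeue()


enqueue(29) -> [29]
dequeue()->29, []
enqueue(4) -> [4]
enqueue(22) -> [4, 22]
enqueue(10) -> [4, 22, 10]
dequeue()->4, [22, 10]

Final queue: [22, 10]


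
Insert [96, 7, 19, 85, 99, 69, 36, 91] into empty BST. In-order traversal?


Insert 96: root
Insert 7: L from 96
Insert 19: L from 96 -> R from 7
Insert 85: L from 96 -> R from 7 -> R from 19
Insert 99: R from 96
Insert 69: L from 96 -> R from 7 -> R from 19 -> L from 85
Insert 36: L from 96 -> R from 7 -> R from 19 -> L from 85 -> L from 69
Insert 91: L from 96 -> R from 7 -> R from 19 -> R from 85

In-order: [7, 19, 36, 69, 85, 91, 96, 99]


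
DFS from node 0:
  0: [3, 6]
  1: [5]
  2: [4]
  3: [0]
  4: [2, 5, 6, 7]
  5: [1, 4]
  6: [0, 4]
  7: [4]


Visit 0, push [6, 3]
Visit 3, push []
Visit 6, push [4]
Visit 4, push [7, 5, 2]
Visit 2, push []
Visit 5, push [1]
Visit 1, push []
Visit 7, push []

DFS order: [0, 3, 6, 4, 2, 5, 1, 7]


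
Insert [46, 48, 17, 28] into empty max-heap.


Insert 46: [46]
Insert 48: [48, 46]
Insert 17: [48, 46, 17]
Insert 28: [48, 46, 17, 28]

Final heap: [48, 46, 17, 28]


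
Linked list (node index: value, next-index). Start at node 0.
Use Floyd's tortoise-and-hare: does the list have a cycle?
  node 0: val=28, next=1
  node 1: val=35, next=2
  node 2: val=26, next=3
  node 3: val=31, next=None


Floyd's tortoise (slow, +1) and hare (fast, +2):
  init: slow=0, fast=0
  step 1: slow=1, fast=2
  step 2: fast 2->3->None, no cycle

Cycle: no


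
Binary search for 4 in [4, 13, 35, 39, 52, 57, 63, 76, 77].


Step 1: lo=0, hi=8, mid=4, val=52
Step 2: lo=0, hi=3, mid=1, val=13
Step 3: lo=0, hi=0, mid=0, val=4

Found at index 0


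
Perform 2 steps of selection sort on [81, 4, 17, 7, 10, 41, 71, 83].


Initial: [81, 4, 17, 7, 10, 41, 71, 83]
Step 1: min=4 at 1
  Swap: [4, 81, 17, 7, 10, 41, 71, 83]
Step 2: min=7 at 3
  Swap: [4, 7, 17, 81, 10, 41, 71, 83]

After 2 steps: [4, 7, 17, 81, 10, 41, 71, 83]


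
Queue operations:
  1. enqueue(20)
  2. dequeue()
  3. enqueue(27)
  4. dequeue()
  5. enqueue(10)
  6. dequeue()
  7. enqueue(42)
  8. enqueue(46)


enqueue(20) -> [20]
dequeue()->20, []
enqueue(27) -> [27]
dequeue()->27, []
enqueue(10) -> [10]
dequeue()->10, []
enqueue(42) -> [42]
enqueue(46) -> [42, 46]

Final queue: [42, 46]


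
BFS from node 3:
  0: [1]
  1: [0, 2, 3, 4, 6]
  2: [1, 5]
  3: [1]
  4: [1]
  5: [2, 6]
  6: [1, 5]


Visit 3, enqueue [1]
Visit 1, enqueue [0, 2, 4, 6]
Visit 0, enqueue []
Visit 2, enqueue [5]
Visit 4, enqueue []
Visit 6, enqueue []
Visit 5, enqueue []

BFS order: [3, 1, 0, 2, 4, 6, 5]


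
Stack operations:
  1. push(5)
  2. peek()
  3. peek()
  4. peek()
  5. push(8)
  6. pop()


push(5) -> [5]
peek()->5
peek()->5
peek()->5
push(8) -> [5, 8]
pop()->8, [5]

Final stack: [5]


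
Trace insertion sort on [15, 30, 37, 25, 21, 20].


Initial: [15, 30, 37, 25, 21, 20]
Insert 30: [15, 30, 37, 25, 21, 20]
Insert 37: [15, 30, 37, 25, 21, 20]
Insert 25: [15, 25, 30, 37, 21, 20]
Insert 21: [15, 21, 25, 30, 37, 20]
Insert 20: [15, 20, 21, 25, 30, 37]

Sorted: [15, 20, 21, 25, 30, 37]


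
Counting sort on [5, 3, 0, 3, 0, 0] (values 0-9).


Input: [5, 3, 0, 3, 0, 0]
Counts: [3, 0, 0, 2, 0, 1, 0, 0, 0, 0]

Sorted: [0, 0, 0, 3, 3, 5]


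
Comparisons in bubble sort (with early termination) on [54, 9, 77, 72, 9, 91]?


Algorithm: bubble sort (with early termination)
Input: [54, 9, 77, 72, 9, 91]
Sorted: [9, 9, 54, 72, 77, 91]

14


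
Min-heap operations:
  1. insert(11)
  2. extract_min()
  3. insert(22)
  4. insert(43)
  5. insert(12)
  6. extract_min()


insert(11) -> [11]
extract_min()->11, []
insert(22) -> [22]
insert(43) -> [22, 43]
insert(12) -> [12, 43, 22]
extract_min()->12, [22, 43]

Final heap: [22, 43]


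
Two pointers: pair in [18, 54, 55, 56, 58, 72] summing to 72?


lo=0(18)+hi=5(72)=90
lo=0(18)+hi=4(58)=76
lo=0(18)+hi=3(56)=74
lo=0(18)+hi=2(55)=73
lo=0(18)+hi=1(54)=72

Yes: 18+54=72


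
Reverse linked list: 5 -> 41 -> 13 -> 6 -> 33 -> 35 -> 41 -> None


Step 1: curr=5, set curr.next=prev(None) | reversed so far: 5
Step 2: curr=41, set curr.next=prev(5) | reversed so far: 41 -> 5
Step 3: curr=13, set curr.next=prev(41) | reversed so far: 13 -> 41 -> 5
Step 4: curr=6, set curr.next=prev(13) | reversed so far: 6 -> 13 -> 41 -> 5
Step 5: curr=33, set curr.next=prev(6) | reversed so far: 33 -> 6 -> 13 -> 41 -> 5
Step 6: curr=35, set curr.next=prev(33) | reversed so far: 35 -> 33 -> 6 -> 13 -> 41 -> 5
Step 7: curr=41, set curr.next=prev(35) | reversed so far: 41 -> 35 -> 33 -> 6 -> 13 -> 41 -> 5

41 -> 35 -> 33 -> 6 -> 13 -> 41 -> 5 -> None


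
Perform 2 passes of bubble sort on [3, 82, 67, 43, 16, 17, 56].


Initial: [3, 82, 67, 43, 16, 17, 56]
Pass 1: [3, 67, 43, 16, 17, 56, 82] (5 swaps)
Pass 2: [3, 43, 16, 17, 56, 67, 82] (4 swaps)

After 2 passes: [3, 43, 16, 17, 56, 67, 82]


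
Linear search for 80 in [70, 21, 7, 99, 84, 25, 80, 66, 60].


i=0: 70!=80
i=1: 21!=80
i=2: 7!=80
i=3: 99!=80
i=4: 84!=80
i=5: 25!=80
i=6: 80==80 found!

Found at 6, 7 comps


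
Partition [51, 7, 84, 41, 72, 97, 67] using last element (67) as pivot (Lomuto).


Pivot: 67
  51 <= 67: advance i (no swap)
  7 <= 67: advance i (no swap)
  41 <= 67: swap -> [51, 7, 41, 84, 72, 97, 67]
Place pivot at 3: [51, 7, 41, 67, 72, 97, 84]

Partitioned: [51, 7, 41, 67, 72, 97, 84]


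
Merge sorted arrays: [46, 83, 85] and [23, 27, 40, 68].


Take 23 from B
Take 27 from B
Take 40 from B
Take 46 from A
Take 68 from B

Merged: [23, 27, 40, 46, 68, 83, 85]


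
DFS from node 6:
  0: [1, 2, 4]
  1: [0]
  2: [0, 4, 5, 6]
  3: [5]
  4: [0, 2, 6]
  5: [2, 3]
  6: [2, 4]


Visit 6, push [4, 2]
Visit 2, push [5, 4, 0]
Visit 0, push [4, 1]
Visit 1, push []
Visit 4, push []
Visit 5, push [3]
Visit 3, push []

DFS order: [6, 2, 0, 1, 4, 5, 3]


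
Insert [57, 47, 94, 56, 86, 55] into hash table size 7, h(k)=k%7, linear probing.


Insert 57: h=1 -> slot 1
Insert 47: h=5 -> slot 5
Insert 94: h=3 -> slot 3
Insert 56: h=0 -> slot 0
Insert 86: h=2 -> slot 2
Insert 55: h=6 -> slot 6

Table: [56, 57, 86, 94, None, 47, 55]


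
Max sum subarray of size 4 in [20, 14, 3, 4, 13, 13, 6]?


[0:4]: 41
[1:5]: 34
[2:6]: 33
[3:7]: 36

Max: 41 at [0:4]


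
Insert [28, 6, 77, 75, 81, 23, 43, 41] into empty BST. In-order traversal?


Insert 28: root
Insert 6: L from 28
Insert 77: R from 28
Insert 75: R from 28 -> L from 77
Insert 81: R from 28 -> R from 77
Insert 23: L from 28 -> R from 6
Insert 43: R from 28 -> L from 77 -> L from 75
Insert 41: R from 28 -> L from 77 -> L from 75 -> L from 43

In-order: [6, 23, 28, 41, 43, 75, 77, 81]


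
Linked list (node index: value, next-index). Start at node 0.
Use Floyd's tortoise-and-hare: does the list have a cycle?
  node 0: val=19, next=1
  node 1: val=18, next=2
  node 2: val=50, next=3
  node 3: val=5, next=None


Floyd's tortoise (slow, +1) and hare (fast, +2):
  init: slow=0, fast=0
  step 1: slow=1, fast=2
  step 2: fast 2->3->None, no cycle

Cycle: no


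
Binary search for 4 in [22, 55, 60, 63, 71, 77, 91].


Step 1: lo=0, hi=6, mid=3, val=63
Step 2: lo=0, hi=2, mid=1, val=55
Step 3: lo=0, hi=0, mid=0, val=22

Not found


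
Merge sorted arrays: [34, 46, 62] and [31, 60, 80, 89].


Take 31 from B
Take 34 from A
Take 46 from A
Take 60 from B
Take 62 from A

Merged: [31, 34, 46, 60, 62, 80, 89]


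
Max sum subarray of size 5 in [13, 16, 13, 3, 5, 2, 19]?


[0:5]: 50
[1:6]: 39
[2:7]: 42

Max: 50 at [0:5]


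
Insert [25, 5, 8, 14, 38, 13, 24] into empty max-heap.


Insert 25: [25]
Insert 5: [25, 5]
Insert 8: [25, 5, 8]
Insert 14: [25, 14, 8, 5]
Insert 38: [38, 25, 8, 5, 14]
Insert 13: [38, 25, 13, 5, 14, 8]
Insert 24: [38, 25, 24, 5, 14, 8, 13]

Final heap: [38, 25, 24, 5, 14, 8, 13]


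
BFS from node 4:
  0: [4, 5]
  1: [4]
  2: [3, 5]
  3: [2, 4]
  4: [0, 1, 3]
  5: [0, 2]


Visit 4, enqueue [0, 1, 3]
Visit 0, enqueue [5]
Visit 1, enqueue []
Visit 3, enqueue [2]
Visit 5, enqueue []
Visit 2, enqueue []

BFS order: [4, 0, 1, 3, 5, 2]


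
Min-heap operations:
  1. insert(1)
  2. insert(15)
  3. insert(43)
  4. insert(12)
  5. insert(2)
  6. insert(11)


insert(1) -> [1]
insert(15) -> [1, 15]
insert(43) -> [1, 15, 43]
insert(12) -> [1, 12, 43, 15]
insert(2) -> [1, 2, 43, 15, 12]
insert(11) -> [1, 2, 11, 15, 12, 43]

Final heap: [1, 2, 11, 15, 12, 43]


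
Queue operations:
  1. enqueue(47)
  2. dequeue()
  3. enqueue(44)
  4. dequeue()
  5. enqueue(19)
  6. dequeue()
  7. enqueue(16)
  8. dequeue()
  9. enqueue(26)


enqueue(47) -> [47]
dequeue()->47, []
enqueue(44) -> [44]
dequeue()->44, []
enqueue(19) -> [19]
dequeue()->19, []
enqueue(16) -> [16]
dequeue()->16, []
enqueue(26) -> [26]

Final queue: [26]


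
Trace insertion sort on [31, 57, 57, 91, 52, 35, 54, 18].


Initial: [31, 57, 57, 91, 52, 35, 54, 18]
Insert 57: [31, 57, 57, 91, 52, 35, 54, 18]
Insert 57: [31, 57, 57, 91, 52, 35, 54, 18]
Insert 91: [31, 57, 57, 91, 52, 35, 54, 18]
Insert 52: [31, 52, 57, 57, 91, 35, 54, 18]
Insert 35: [31, 35, 52, 57, 57, 91, 54, 18]
Insert 54: [31, 35, 52, 54, 57, 57, 91, 18]
Insert 18: [18, 31, 35, 52, 54, 57, 57, 91]

Sorted: [18, 31, 35, 52, 54, 57, 57, 91]


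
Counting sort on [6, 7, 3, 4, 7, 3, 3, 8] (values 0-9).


Input: [6, 7, 3, 4, 7, 3, 3, 8]
Counts: [0, 0, 0, 3, 1, 0, 1, 2, 1, 0]

Sorted: [3, 3, 3, 4, 6, 7, 7, 8]


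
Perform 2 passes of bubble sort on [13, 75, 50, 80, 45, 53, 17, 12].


Initial: [13, 75, 50, 80, 45, 53, 17, 12]
Pass 1: [13, 50, 75, 45, 53, 17, 12, 80] (5 swaps)
Pass 2: [13, 50, 45, 53, 17, 12, 75, 80] (4 swaps)

After 2 passes: [13, 50, 45, 53, 17, 12, 75, 80]


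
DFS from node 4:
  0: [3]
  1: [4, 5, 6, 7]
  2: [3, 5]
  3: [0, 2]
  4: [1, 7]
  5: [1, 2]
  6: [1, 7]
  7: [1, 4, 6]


Visit 4, push [7, 1]
Visit 1, push [7, 6, 5]
Visit 5, push [2]
Visit 2, push [3]
Visit 3, push [0]
Visit 0, push []
Visit 6, push [7]
Visit 7, push []

DFS order: [4, 1, 5, 2, 3, 0, 6, 7]


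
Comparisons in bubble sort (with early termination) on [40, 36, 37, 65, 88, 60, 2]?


Algorithm: bubble sort (with early termination)
Input: [40, 36, 37, 65, 88, 60, 2]
Sorted: [2, 36, 37, 40, 60, 65, 88]

21


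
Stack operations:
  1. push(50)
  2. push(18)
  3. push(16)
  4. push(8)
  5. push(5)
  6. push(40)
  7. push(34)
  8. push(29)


push(50) -> [50]
push(18) -> [50, 18]
push(16) -> [50, 18, 16]
push(8) -> [50, 18, 16, 8]
push(5) -> [50, 18, 16, 8, 5]
push(40) -> [50, 18, 16, 8, 5, 40]
push(34) -> [50, 18, 16, 8, 5, 40, 34]
push(29) -> [50, 18, 16, 8, 5, 40, 34, 29]

Final stack: [50, 18, 16, 8, 5, 40, 34, 29]


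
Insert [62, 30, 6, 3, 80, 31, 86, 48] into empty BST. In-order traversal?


Insert 62: root
Insert 30: L from 62
Insert 6: L from 62 -> L from 30
Insert 3: L from 62 -> L from 30 -> L from 6
Insert 80: R from 62
Insert 31: L from 62 -> R from 30
Insert 86: R from 62 -> R from 80
Insert 48: L from 62 -> R from 30 -> R from 31

In-order: [3, 6, 30, 31, 48, 62, 80, 86]


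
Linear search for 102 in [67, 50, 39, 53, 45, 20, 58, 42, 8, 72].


i=0: 67!=102
i=1: 50!=102
i=2: 39!=102
i=3: 53!=102
i=4: 45!=102
i=5: 20!=102
i=6: 58!=102
i=7: 42!=102
i=8: 8!=102
i=9: 72!=102

Not found, 10 comps


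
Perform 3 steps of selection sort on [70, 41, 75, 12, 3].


Initial: [70, 41, 75, 12, 3]
Step 1: min=3 at 4
  Swap: [3, 41, 75, 12, 70]
Step 2: min=12 at 3
  Swap: [3, 12, 75, 41, 70]
Step 3: min=41 at 3
  Swap: [3, 12, 41, 75, 70]

After 3 steps: [3, 12, 41, 75, 70]


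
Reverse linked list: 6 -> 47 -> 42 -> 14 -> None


Step 1: curr=6, set curr.next=prev(None) | reversed so far: 6
Step 2: curr=47, set curr.next=prev(6) | reversed so far: 47 -> 6
Step 3: curr=42, set curr.next=prev(47) | reversed so far: 42 -> 47 -> 6
Step 4: curr=14, set curr.next=prev(42) | reversed so far: 14 -> 42 -> 47 -> 6

14 -> 42 -> 47 -> 6 -> None


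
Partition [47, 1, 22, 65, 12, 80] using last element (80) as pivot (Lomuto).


Pivot: 80
  47 <= 80: advance i (no swap)
  1 <= 80: advance i (no swap)
  22 <= 80: advance i (no swap)
  65 <= 80: advance i (no swap)
  12 <= 80: advance i (no swap)
Place pivot at 5: [47, 1, 22, 65, 12, 80]

Partitioned: [47, 1, 22, 65, 12, 80]


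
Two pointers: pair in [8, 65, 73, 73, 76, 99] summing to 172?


lo=0(8)+hi=5(99)=107
lo=1(65)+hi=5(99)=164
lo=2(73)+hi=5(99)=172

Yes: 73+99=172


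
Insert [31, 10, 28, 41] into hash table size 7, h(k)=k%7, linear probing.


Insert 31: h=3 -> slot 3
Insert 10: h=3, 1 probes -> slot 4
Insert 28: h=0 -> slot 0
Insert 41: h=6 -> slot 6

Table: [28, None, None, 31, 10, None, 41]


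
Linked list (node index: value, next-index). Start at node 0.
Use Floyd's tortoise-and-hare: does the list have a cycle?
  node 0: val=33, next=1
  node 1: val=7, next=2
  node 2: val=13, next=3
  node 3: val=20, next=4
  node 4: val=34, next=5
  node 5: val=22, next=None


Floyd's tortoise (slow, +1) and hare (fast, +2):
  init: slow=0, fast=0
  step 1: slow=1, fast=2
  step 2: slow=2, fast=4
  step 3: fast 4->5->None, no cycle

Cycle: no


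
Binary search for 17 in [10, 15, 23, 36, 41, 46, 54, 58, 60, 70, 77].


Step 1: lo=0, hi=10, mid=5, val=46
Step 2: lo=0, hi=4, mid=2, val=23
Step 3: lo=0, hi=1, mid=0, val=10
Step 4: lo=1, hi=1, mid=1, val=15

Not found


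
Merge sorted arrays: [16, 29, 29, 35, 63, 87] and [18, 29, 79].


Take 16 from A
Take 18 from B
Take 29 from A
Take 29 from A
Take 29 from B
Take 35 from A
Take 63 from A
Take 79 from B

Merged: [16, 18, 29, 29, 29, 35, 63, 79, 87]


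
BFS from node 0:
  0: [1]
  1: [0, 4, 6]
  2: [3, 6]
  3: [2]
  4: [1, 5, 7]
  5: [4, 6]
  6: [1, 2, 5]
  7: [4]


Visit 0, enqueue [1]
Visit 1, enqueue [4, 6]
Visit 4, enqueue [5, 7]
Visit 6, enqueue [2]
Visit 5, enqueue []
Visit 7, enqueue []
Visit 2, enqueue [3]
Visit 3, enqueue []

BFS order: [0, 1, 4, 6, 5, 7, 2, 3]


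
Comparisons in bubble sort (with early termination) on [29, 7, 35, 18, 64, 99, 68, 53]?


Algorithm: bubble sort (with early termination)
Input: [29, 7, 35, 18, 64, 99, 68, 53]
Sorted: [7, 18, 29, 35, 53, 64, 68, 99]

22


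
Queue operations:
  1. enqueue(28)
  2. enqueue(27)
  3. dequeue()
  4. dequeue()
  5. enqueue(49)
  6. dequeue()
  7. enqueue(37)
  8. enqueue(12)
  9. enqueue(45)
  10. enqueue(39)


enqueue(28) -> [28]
enqueue(27) -> [28, 27]
dequeue()->28, [27]
dequeue()->27, []
enqueue(49) -> [49]
dequeue()->49, []
enqueue(37) -> [37]
enqueue(12) -> [37, 12]
enqueue(45) -> [37, 12, 45]
enqueue(39) -> [37, 12, 45, 39]

Final queue: [37, 12, 45, 39]


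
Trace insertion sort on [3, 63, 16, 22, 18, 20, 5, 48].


Initial: [3, 63, 16, 22, 18, 20, 5, 48]
Insert 63: [3, 63, 16, 22, 18, 20, 5, 48]
Insert 16: [3, 16, 63, 22, 18, 20, 5, 48]
Insert 22: [3, 16, 22, 63, 18, 20, 5, 48]
Insert 18: [3, 16, 18, 22, 63, 20, 5, 48]
Insert 20: [3, 16, 18, 20, 22, 63, 5, 48]
Insert 5: [3, 5, 16, 18, 20, 22, 63, 48]
Insert 48: [3, 5, 16, 18, 20, 22, 48, 63]

Sorted: [3, 5, 16, 18, 20, 22, 48, 63]


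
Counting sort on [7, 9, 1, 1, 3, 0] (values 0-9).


Input: [7, 9, 1, 1, 3, 0]
Counts: [1, 2, 0, 1, 0, 0, 0, 1, 0, 1]

Sorted: [0, 1, 1, 3, 7, 9]


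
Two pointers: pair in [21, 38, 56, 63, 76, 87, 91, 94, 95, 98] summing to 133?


lo=0(21)+hi=9(98)=119
lo=1(38)+hi=9(98)=136
lo=1(38)+hi=8(95)=133

Yes: 38+95=133


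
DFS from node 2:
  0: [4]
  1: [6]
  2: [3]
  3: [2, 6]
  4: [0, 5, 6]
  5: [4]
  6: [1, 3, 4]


Visit 2, push [3]
Visit 3, push [6]
Visit 6, push [4, 1]
Visit 1, push []
Visit 4, push [5, 0]
Visit 0, push []
Visit 5, push []

DFS order: [2, 3, 6, 1, 4, 0, 5]


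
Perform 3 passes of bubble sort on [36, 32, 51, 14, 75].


Initial: [36, 32, 51, 14, 75]
Pass 1: [32, 36, 14, 51, 75] (2 swaps)
Pass 2: [32, 14, 36, 51, 75] (1 swaps)
Pass 3: [14, 32, 36, 51, 75] (1 swaps)

After 3 passes: [14, 32, 36, 51, 75]


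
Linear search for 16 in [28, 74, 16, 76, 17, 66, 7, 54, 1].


i=0: 28!=16
i=1: 74!=16
i=2: 16==16 found!

Found at 2, 3 comps


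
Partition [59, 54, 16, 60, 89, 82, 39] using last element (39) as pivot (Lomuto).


Pivot: 39
  16 <= 39: swap -> [16, 54, 59, 60, 89, 82, 39]
Place pivot at 1: [16, 39, 59, 60, 89, 82, 54]

Partitioned: [16, 39, 59, 60, 89, 82, 54]


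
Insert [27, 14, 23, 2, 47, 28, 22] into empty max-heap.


Insert 27: [27]
Insert 14: [27, 14]
Insert 23: [27, 14, 23]
Insert 2: [27, 14, 23, 2]
Insert 47: [47, 27, 23, 2, 14]
Insert 28: [47, 27, 28, 2, 14, 23]
Insert 22: [47, 27, 28, 2, 14, 23, 22]

Final heap: [47, 27, 28, 2, 14, 23, 22]


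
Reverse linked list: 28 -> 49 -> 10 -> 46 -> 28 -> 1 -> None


Step 1: curr=28, set curr.next=prev(None) | reversed so far: 28
Step 2: curr=49, set curr.next=prev(28) | reversed so far: 49 -> 28
Step 3: curr=10, set curr.next=prev(49) | reversed so far: 10 -> 49 -> 28
Step 4: curr=46, set curr.next=prev(10) | reversed so far: 46 -> 10 -> 49 -> 28
Step 5: curr=28, set curr.next=prev(46) | reversed so far: 28 -> 46 -> 10 -> 49 -> 28
Step 6: curr=1, set curr.next=prev(28) | reversed so far: 1 -> 28 -> 46 -> 10 -> 49 -> 28

1 -> 28 -> 46 -> 10 -> 49 -> 28 -> None


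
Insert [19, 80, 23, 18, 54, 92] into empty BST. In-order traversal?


Insert 19: root
Insert 80: R from 19
Insert 23: R from 19 -> L from 80
Insert 18: L from 19
Insert 54: R from 19 -> L from 80 -> R from 23
Insert 92: R from 19 -> R from 80

In-order: [18, 19, 23, 54, 80, 92]


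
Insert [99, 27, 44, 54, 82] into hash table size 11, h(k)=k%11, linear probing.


Insert 99: h=0 -> slot 0
Insert 27: h=5 -> slot 5
Insert 44: h=0, 1 probes -> slot 1
Insert 54: h=10 -> slot 10
Insert 82: h=5, 1 probes -> slot 6

Table: [99, 44, None, None, None, 27, 82, None, None, None, 54]


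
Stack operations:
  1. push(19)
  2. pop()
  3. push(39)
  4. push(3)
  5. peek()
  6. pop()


push(19) -> [19]
pop()->19, []
push(39) -> [39]
push(3) -> [39, 3]
peek()->3
pop()->3, [39]

Final stack: [39]


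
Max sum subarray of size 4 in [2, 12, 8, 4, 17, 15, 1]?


[0:4]: 26
[1:5]: 41
[2:6]: 44
[3:7]: 37

Max: 44 at [2:6]


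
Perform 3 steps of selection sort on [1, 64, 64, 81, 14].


Initial: [1, 64, 64, 81, 14]
Step 1: min=1 at 0
  Swap: [1, 64, 64, 81, 14]
Step 2: min=14 at 4
  Swap: [1, 14, 64, 81, 64]
Step 3: min=64 at 2
  Swap: [1, 14, 64, 81, 64]

After 3 steps: [1, 14, 64, 81, 64]


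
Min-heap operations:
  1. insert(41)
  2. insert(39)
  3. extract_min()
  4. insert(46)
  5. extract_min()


insert(41) -> [41]
insert(39) -> [39, 41]
extract_min()->39, [41]
insert(46) -> [41, 46]
extract_min()->41, [46]

Final heap: [46]


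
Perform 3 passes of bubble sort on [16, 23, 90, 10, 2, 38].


Initial: [16, 23, 90, 10, 2, 38]
Pass 1: [16, 23, 10, 2, 38, 90] (3 swaps)
Pass 2: [16, 10, 2, 23, 38, 90] (2 swaps)
Pass 3: [10, 2, 16, 23, 38, 90] (2 swaps)

After 3 passes: [10, 2, 16, 23, 38, 90]


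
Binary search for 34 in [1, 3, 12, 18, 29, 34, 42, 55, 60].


Step 1: lo=0, hi=8, mid=4, val=29
Step 2: lo=5, hi=8, mid=6, val=42
Step 3: lo=5, hi=5, mid=5, val=34

Found at index 5


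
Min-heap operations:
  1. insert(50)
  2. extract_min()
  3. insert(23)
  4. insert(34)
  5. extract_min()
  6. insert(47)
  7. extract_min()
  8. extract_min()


insert(50) -> [50]
extract_min()->50, []
insert(23) -> [23]
insert(34) -> [23, 34]
extract_min()->23, [34]
insert(47) -> [34, 47]
extract_min()->34, [47]
extract_min()->47, []

Final heap: []


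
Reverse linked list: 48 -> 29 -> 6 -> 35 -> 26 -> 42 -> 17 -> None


Step 1: curr=48, set curr.next=prev(None) | reversed so far: 48
Step 2: curr=29, set curr.next=prev(48) | reversed so far: 29 -> 48
Step 3: curr=6, set curr.next=prev(29) | reversed so far: 6 -> 29 -> 48
Step 4: curr=35, set curr.next=prev(6) | reversed so far: 35 -> 6 -> 29 -> 48
Step 5: curr=26, set curr.next=prev(35) | reversed so far: 26 -> 35 -> 6 -> 29 -> 48
Step 6: curr=42, set curr.next=prev(26) | reversed so far: 42 -> 26 -> 35 -> 6 -> 29 -> 48
Step 7: curr=17, set curr.next=prev(42) | reversed so far: 17 -> 42 -> 26 -> 35 -> 6 -> 29 -> 48

17 -> 42 -> 26 -> 35 -> 6 -> 29 -> 48 -> None


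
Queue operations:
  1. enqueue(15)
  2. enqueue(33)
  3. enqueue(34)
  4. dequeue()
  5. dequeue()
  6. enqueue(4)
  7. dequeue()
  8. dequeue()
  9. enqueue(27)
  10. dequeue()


enqueue(15) -> [15]
enqueue(33) -> [15, 33]
enqueue(34) -> [15, 33, 34]
dequeue()->15, [33, 34]
dequeue()->33, [34]
enqueue(4) -> [34, 4]
dequeue()->34, [4]
dequeue()->4, []
enqueue(27) -> [27]
dequeue()->27, []

Final queue: []


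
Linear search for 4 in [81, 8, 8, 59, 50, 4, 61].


i=0: 81!=4
i=1: 8!=4
i=2: 8!=4
i=3: 59!=4
i=4: 50!=4
i=5: 4==4 found!

Found at 5, 6 comps


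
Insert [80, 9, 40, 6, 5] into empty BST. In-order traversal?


Insert 80: root
Insert 9: L from 80
Insert 40: L from 80 -> R from 9
Insert 6: L from 80 -> L from 9
Insert 5: L from 80 -> L from 9 -> L from 6

In-order: [5, 6, 9, 40, 80]


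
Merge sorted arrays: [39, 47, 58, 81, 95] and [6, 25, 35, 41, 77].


Take 6 from B
Take 25 from B
Take 35 from B
Take 39 from A
Take 41 from B
Take 47 from A
Take 58 from A
Take 77 from B

Merged: [6, 25, 35, 39, 41, 47, 58, 77, 81, 95]


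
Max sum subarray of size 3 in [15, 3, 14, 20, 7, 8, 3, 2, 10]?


[0:3]: 32
[1:4]: 37
[2:5]: 41
[3:6]: 35
[4:7]: 18
[5:8]: 13
[6:9]: 15

Max: 41 at [2:5]


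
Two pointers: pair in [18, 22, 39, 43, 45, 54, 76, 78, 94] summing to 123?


lo=0(18)+hi=8(94)=112
lo=1(22)+hi=8(94)=116
lo=2(39)+hi=8(94)=133
lo=2(39)+hi=7(78)=117
lo=3(43)+hi=7(78)=121
lo=4(45)+hi=7(78)=123

Yes: 45+78=123


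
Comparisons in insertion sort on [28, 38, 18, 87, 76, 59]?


Algorithm: insertion sort
Input: [28, 38, 18, 87, 76, 59]
Sorted: [18, 28, 38, 59, 76, 87]

9


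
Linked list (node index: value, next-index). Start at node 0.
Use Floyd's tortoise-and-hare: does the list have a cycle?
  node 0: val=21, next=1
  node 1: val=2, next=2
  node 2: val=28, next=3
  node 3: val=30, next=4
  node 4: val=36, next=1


Floyd's tortoise (slow, +1) and hare (fast, +2):
  init: slow=0, fast=0
  step 1: slow=1, fast=2
  step 2: slow=2, fast=4
  step 3: slow=3, fast=2
  step 4: slow=4, fast=4
  slow == fast at node 4: cycle detected

Cycle: yes


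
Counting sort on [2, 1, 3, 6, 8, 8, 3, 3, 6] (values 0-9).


Input: [2, 1, 3, 6, 8, 8, 3, 3, 6]
Counts: [0, 1, 1, 3, 0, 0, 2, 0, 2, 0]

Sorted: [1, 2, 3, 3, 3, 6, 6, 8, 8]


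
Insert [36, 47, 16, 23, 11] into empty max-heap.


Insert 36: [36]
Insert 47: [47, 36]
Insert 16: [47, 36, 16]
Insert 23: [47, 36, 16, 23]
Insert 11: [47, 36, 16, 23, 11]

Final heap: [47, 36, 16, 23, 11]


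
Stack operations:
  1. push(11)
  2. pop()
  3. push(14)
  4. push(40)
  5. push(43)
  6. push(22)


push(11) -> [11]
pop()->11, []
push(14) -> [14]
push(40) -> [14, 40]
push(43) -> [14, 40, 43]
push(22) -> [14, 40, 43, 22]

Final stack: [14, 40, 43, 22]


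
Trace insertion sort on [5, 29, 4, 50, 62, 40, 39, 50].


Initial: [5, 29, 4, 50, 62, 40, 39, 50]
Insert 29: [5, 29, 4, 50, 62, 40, 39, 50]
Insert 4: [4, 5, 29, 50, 62, 40, 39, 50]
Insert 50: [4, 5, 29, 50, 62, 40, 39, 50]
Insert 62: [4, 5, 29, 50, 62, 40, 39, 50]
Insert 40: [4, 5, 29, 40, 50, 62, 39, 50]
Insert 39: [4, 5, 29, 39, 40, 50, 62, 50]
Insert 50: [4, 5, 29, 39, 40, 50, 50, 62]

Sorted: [4, 5, 29, 39, 40, 50, 50, 62]


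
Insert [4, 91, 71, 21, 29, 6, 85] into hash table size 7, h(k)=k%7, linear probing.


Insert 4: h=4 -> slot 4
Insert 91: h=0 -> slot 0
Insert 71: h=1 -> slot 1
Insert 21: h=0, 2 probes -> slot 2
Insert 29: h=1, 2 probes -> slot 3
Insert 6: h=6 -> slot 6
Insert 85: h=1, 4 probes -> slot 5

Table: [91, 71, 21, 29, 4, 85, 6]


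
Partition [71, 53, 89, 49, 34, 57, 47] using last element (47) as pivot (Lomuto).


Pivot: 47
  34 <= 47: swap -> [34, 53, 89, 49, 71, 57, 47]
Place pivot at 1: [34, 47, 89, 49, 71, 57, 53]

Partitioned: [34, 47, 89, 49, 71, 57, 53]


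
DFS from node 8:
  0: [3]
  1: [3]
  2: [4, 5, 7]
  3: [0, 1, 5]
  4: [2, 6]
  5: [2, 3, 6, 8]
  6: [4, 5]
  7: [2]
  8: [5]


Visit 8, push [5]
Visit 5, push [6, 3, 2]
Visit 2, push [7, 4]
Visit 4, push [6]
Visit 6, push []
Visit 7, push []
Visit 3, push [1, 0]
Visit 0, push []
Visit 1, push []

DFS order: [8, 5, 2, 4, 6, 7, 3, 0, 1]


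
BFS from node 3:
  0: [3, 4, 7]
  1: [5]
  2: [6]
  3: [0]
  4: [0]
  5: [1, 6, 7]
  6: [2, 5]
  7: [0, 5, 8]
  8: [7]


Visit 3, enqueue [0]
Visit 0, enqueue [4, 7]
Visit 4, enqueue []
Visit 7, enqueue [5, 8]
Visit 5, enqueue [1, 6]
Visit 8, enqueue []
Visit 1, enqueue []
Visit 6, enqueue [2]
Visit 2, enqueue []

BFS order: [3, 0, 4, 7, 5, 8, 1, 6, 2]


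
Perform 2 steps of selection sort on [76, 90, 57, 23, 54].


Initial: [76, 90, 57, 23, 54]
Step 1: min=23 at 3
  Swap: [23, 90, 57, 76, 54]
Step 2: min=54 at 4
  Swap: [23, 54, 57, 76, 90]

After 2 steps: [23, 54, 57, 76, 90]


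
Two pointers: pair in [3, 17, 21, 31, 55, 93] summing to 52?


lo=0(3)+hi=5(93)=96
lo=0(3)+hi=4(55)=58
lo=0(3)+hi=3(31)=34
lo=1(17)+hi=3(31)=48
lo=2(21)+hi=3(31)=52

Yes: 21+31=52


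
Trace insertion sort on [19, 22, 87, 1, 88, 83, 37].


Initial: [19, 22, 87, 1, 88, 83, 37]
Insert 22: [19, 22, 87, 1, 88, 83, 37]
Insert 87: [19, 22, 87, 1, 88, 83, 37]
Insert 1: [1, 19, 22, 87, 88, 83, 37]
Insert 88: [1, 19, 22, 87, 88, 83, 37]
Insert 83: [1, 19, 22, 83, 87, 88, 37]
Insert 37: [1, 19, 22, 37, 83, 87, 88]

Sorted: [1, 19, 22, 37, 83, 87, 88]


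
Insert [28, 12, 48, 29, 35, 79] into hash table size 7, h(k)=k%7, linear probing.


Insert 28: h=0 -> slot 0
Insert 12: h=5 -> slot 5
Insert 48: h=6 -> slot 6
Insert 29: h=1 -> slot 1
Insert 35: h=0, 2 probes -> slot 2
Insert 79: h=2, 1 probes -> slot 3

Table: [28, 29, 35, 79, None, 12, 48]


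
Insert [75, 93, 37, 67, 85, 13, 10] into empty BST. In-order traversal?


Insert 75: root
Insert 93: R from 75
Insert 37: L from 75
Insert 67: L from 75 -> R from 37
Insert 85: R from 75 -> L from 93
Insert 13: L from 75 -> L from 37
Insert 10: L from 75 -> L from 37 -> L from 13

In-order: [10, 13, 37, 67, 75, 85, 93]


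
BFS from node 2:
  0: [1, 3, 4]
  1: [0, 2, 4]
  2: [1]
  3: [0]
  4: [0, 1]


Visit 2, enqueue [1]
Visit 1, enqueue [0, 4]
Visit 0, enqueue [3]
Visit 4, enqueue []
Visit 3, enqueue []

BFS order: [2, 1, 0, 4, 3]


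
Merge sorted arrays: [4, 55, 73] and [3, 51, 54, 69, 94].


Take 3 from B
Take 4 from A
Take 51 from B
Take 54 from B
Take 55 from A
Take 69 from B
Take 73 from A

Merged: [3, 4, 51, 54, 55, 69, 73, 94]


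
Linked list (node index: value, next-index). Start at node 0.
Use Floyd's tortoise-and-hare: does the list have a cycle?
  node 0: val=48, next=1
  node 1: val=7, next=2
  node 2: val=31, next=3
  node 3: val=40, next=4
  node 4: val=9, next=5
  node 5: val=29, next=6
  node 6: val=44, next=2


Floyd's tortoise (slow, +1) and hare (fast, +2):
  init: slow=0, fast=0
  step 1: slow=1, fast=2
  step 2: slow=2, fast=4
  step 3: slow=3, fast=6
  step 4: slow=4, fast=3
  step 5: slow=5, fast=5
  slow == fast at node 5: cycle detected

Cycle: yes


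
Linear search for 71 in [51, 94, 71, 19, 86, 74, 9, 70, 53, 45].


i=0: 51!=71
i=1: 94!=71
i=2: 71==71 found!

Found at 2, 3 comps


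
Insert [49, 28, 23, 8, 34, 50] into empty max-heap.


Insert 49: [49]
Insert 28: [49, 28]
Insert 23: [49, 28, 23]
Insert 8: [49, 28, 23, 8]
Insert 34: [49, 34, 23, 8, 28]
Insert 50: [50, 34, 49, 8, 28, 23]

Final heap: [50, 34, 49, 8, 28, 23]


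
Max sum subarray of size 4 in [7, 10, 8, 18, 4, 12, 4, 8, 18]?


[0:4]: 43
[1:5]: 40
[2:6]: 42
[3:7]: 38
[4:8]: 28
[5:9]: 42

Max: 43 at [0:4]


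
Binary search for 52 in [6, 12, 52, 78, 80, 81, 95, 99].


Step 1: lo=0, hi=7, mid=3, val=78
Step 2: lo=0, hi=2, mid=1, val=12
Step 3: lo=2, hi=2, mid=2, val=52

Found at index 2


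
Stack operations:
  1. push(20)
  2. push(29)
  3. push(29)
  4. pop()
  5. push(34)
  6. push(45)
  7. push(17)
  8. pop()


push(20) -> [20]
push(29) -> [20, 29]
push(29) -> [20, 29, 29]
pop()->29, [20, 29]
push(34) -> [20, 29, 34]
push(45) -> [20, 29, 34, 45]
push(17) -> [20, 29, 34, 45, 17]
pop()->17, [20, 29, 34, 45]

Final stack: [20, 29, 34, 45]


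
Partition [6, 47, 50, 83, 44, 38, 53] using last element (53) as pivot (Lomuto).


Pivot: 53
  6 <= 53: advance i (no swap)
  47 <= 53: advance i (no swap)
  50 <= 53: advance i (no swap)
  44 <= 53: swap -> [6, 47, 50, 44, 83, 38, 53]
  38 <= 53: swap -> [6, 47, 50, 44, 38, 83, 53]
Place pivot at 5: [6, 47, 50, 44, 38, 53, 83]

Partitioned: [6, 47, 50, 44, 38, 53, 83]


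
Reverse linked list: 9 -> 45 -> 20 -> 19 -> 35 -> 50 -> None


Step 1: curr=9, set curr.next=prev(None) | reversed so far: 9
Step 2: curr=45, set curr.next=prev(9) | reversed so far: 45 -> 9
Step 3: curr=20, set curr.next=prev(45) | reversed so far: 20 -> 45 -> 9
Step 4: curr=19, set curr.next=prev(20) | reversed so far: 19 -> 20 -> 45 -> 9
Step 5: curr=35, set curr.next=prev(19) | reversed so far: 35 -> 19 -> 20 -> 45 -> 9
Step 6: curr=50, set curr.next=prev(35) | reversed so far: 50 -> 35 -> 19 -> 20 -> 45 -> 9

50 -> 35 -> 19 -> 20 -> 45 -> 9 -> None


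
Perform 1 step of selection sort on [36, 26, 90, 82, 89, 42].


Initial: [36, 26, 90, 82, 89, 42]
Step 1: min=26 at 1
  Swap: [26, 36, 90, 82, 89, 42]

After 1 step: [26, 36, 90, 82, 89, 42]


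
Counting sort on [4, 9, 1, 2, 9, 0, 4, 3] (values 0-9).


Input: [4, 9, 1, 2, 9, 0, 4, 3]
Counts: [1, 1, 1, 1, 2, 0, 0, 0, 0, 2]

Sorted: [0, 1, 2, 3, 4, 4, 9, 9]


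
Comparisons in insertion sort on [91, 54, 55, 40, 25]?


Algorithm: insertion sort
Input: [91, 54, 55, 40, 25]
Sorted: [25, 40, 54, 55, 91]

10


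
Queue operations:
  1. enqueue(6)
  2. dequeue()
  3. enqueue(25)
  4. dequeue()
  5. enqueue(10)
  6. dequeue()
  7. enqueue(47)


enqueue(6) -> [6]
dequeue()->6, []
enqueue(25) -> [25]
dequeue()->25, []
enqueue(10) -> [10]
dequeue()->10, []
enqueue(47) -> [47]

Final queue: [47]


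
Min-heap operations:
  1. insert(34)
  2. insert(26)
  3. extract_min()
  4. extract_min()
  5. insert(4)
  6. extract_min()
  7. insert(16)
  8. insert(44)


insert(34) -> [34]
insert(26) -> [26, 34]
extract_min()->26, [34]
extract_min()->34, []
insert(4) -> [4]
extract_min()->4, []
insert(16) -> [16]
insert(44) -> [16, 44]

Final heap: [16, 44]


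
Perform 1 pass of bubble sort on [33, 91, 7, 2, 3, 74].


Initial: [33, 91, 7, 2, 3, 74]
Pass 1: [33, 7, 2, 3, 74, 91] (4 swaps)

After 1 pass: [33, 7, 2, 3, 74, 91]


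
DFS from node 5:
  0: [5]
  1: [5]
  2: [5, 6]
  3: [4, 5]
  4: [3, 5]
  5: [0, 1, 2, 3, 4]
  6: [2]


Visit 5, push [4, 3, 2, 1, 0]
Visit 0, push []
Visit 1, push []
Visit 2, push [6]
Visit 6, push []
Visit 3, push [4]
Visit 4, push []

DFS order: [5, 0, 1, 2, 6, 3, 4]


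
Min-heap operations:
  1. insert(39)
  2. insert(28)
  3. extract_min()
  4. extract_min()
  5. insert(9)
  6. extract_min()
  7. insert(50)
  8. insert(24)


insert(39) -> [39]
insert(28) -> [28, 39]
extract_min()->28, [39]
extract_min()->39, []
insert(9) -> [9]
extract_min()->9, []
insert(50) -> [50]
insert(24) -> [24, 50]

Final heap: [24, 50]


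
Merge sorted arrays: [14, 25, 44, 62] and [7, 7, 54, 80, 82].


Take 7 from B
Take 7 from B
Take 14 from A
Take 25 from A
Take 44 from A
Take 54 from B
Take 62 from A

Merged: [7, 7, 14, 25, 44, 54, 62, 80, 82]
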